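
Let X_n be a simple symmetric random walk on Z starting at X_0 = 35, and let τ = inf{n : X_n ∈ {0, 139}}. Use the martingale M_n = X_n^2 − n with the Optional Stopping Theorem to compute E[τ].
E[τ] = 3640

M_n = X_n^2 − n is a martingale (since E[X_{n+1}^2 | F_n] = X_n^2 + 1). By OST (τ has finite mean in a bounded region), E[M_τ] = E[M_0] = X_0^2 − 0 = 35^2 = 1225. Also E[M_τ] = E[X_τ^2] − E[τ]. The walk exits at 0 or 139, with P(hit 139 first) = 35/139, so E[X_τ^2] = 139^2 · 35/139 + 0 = 4865. Thus E[τ] = E[X_τ^2] − E[M_τ] = 4865 − 1225 = 3640 = 35(139 − 35) = 3640.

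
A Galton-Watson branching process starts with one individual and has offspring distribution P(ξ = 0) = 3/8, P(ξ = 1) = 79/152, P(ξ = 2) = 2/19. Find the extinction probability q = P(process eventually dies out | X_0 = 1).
q = 1

Mean offspring μ = 0·3/8 + 1·79/152 + 2·2/19 = 111/152 ≤ 1. For μ ≤ 1 with offspring not concentrated at 1, the Galton-Watson process goes extinct almost surely, so q = 1.
(Algebraic check: The pgf is f(s) = 3/8 + 79/152·s + 2/19·s². The extinction probability q is the smallest fixed point of f in [0, 1]. Setting s = f(s):
  2/19·s² + (79/152 − 1)·s + 3/8 = 0
  2/19·s² − (3/8 + 2/19)·s + 3/8 = 0
which factors as (s − 1)·(2/19·s − 3/8) = 0, giving roots s = 1 and s = (3/8)/(2/19) = 57/16. Since 57/16 ≥ 1, the smallest root in [0, 1] is s = 1.)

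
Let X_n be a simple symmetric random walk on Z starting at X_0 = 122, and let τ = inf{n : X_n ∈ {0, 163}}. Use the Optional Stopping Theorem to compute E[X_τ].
E[X_τ] = 122

X_n is a martingale and τ is a bounded-mean stopping time (indeed τ is finite a.s. with bounded expectation since the walk is in a bounded region). By the OST, E[X_τ] = E[X_0] = 122. Equivalently: E[X_τ] = 163 · P(hit 163 first) + 0 · P(hit 0 first) = 163 · (122/163) = 122.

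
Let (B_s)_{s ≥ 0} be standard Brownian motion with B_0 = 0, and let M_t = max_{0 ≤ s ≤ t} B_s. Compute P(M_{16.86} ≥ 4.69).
P(M_{16.86} ≥ 4.69) = 2·P(B_{16.86} ≥ 4.69) = 2(1 − Φ(4.69/√16.86)) ≈ 0.2534

By the reflection principle for Brownian motion, P(M_t ≥ a) = 2 · P(B_t ≥ a) for a ≥ 0. Since B_t ~ N(0, t), P(B_t ≥ 4.69) = 1 − Φ(4.69/√t) = 1 − Φ(4.69/√16.86) = 1 − Φ(1.1422). So
  P(M_{16.86} ≥ 4.69) = 2(1 − Φ(1.1422)) ≈ 0.2534.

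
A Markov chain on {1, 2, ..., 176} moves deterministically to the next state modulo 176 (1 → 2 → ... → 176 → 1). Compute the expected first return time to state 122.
E[T_122 | X_0 = 122] = 176

The chain cycles deterministically, so starting at state 122 it returns in exactly 176 steps. Equivalently, the stationary distribution is uniform π_j = 1/176 for every state j, so by Kac's formula E[T_122] = 1/π_122 = 176.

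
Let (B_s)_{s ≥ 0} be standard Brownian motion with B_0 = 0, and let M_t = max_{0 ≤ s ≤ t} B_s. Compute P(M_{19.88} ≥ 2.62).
P(M_{19.88} ≥ 2.62) = 2·P(B_{19.88} ≥ 2.62) = 2(1 − Φ(2.62/√19.88)) ≈ 0.5568

By the reflection principle for Brownian motion, P(M_t ≥ a) = 2 · P(B_t ≥ a) for a ≥ 0. Since B_t ~ N(0, t), P(B_t ≥ 2.62) = 1 − Φ(2.62/√t) = 1 − Φ(2.62/√19.88) = 1 − Φ(0.5876). So
  P(M_{19.88} ≥ 2.62) = 2(1 − Φ(0.5876)) ≈ 0.5568.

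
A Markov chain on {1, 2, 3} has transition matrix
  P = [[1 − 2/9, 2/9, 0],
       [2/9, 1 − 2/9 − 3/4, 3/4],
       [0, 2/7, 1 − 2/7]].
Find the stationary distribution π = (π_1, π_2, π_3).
π = (8/37, 8/37, 21/37)

This is a birth-death chain on three states, which satisfies detailed balance: π_1 · P_{12} = π_2 · P_{21} and π_2 · P_{23} = π_3 · P_{32}.
From π_1 · 2/9 = π_2 · 2/9: π_2/π_1 = (2/9)/(2/9) = 1.
From π_2 · 3/4 = π_3 · 2/7: π_3/π_2 = (3/4)/(2/7) = 21/8.
Take π_1 proportional to 1; then unnormalized π = (1, 1, 21/8). Normalize by dividing by the sum 37/8:
  π = (8/37, 8/37, 21/37).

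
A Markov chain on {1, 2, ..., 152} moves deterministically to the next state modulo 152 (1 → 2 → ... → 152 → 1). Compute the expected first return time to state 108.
E[T_108 | X_0 = 108] = 152

The chain cycles deterministically, so starting at state 108 it returns in exactly 152 steps. Equivalently, the stationary distribution is uniform π_j = 1/152 for every state j, so by Kac's formula E[T_108] = 1/π_108 = 152.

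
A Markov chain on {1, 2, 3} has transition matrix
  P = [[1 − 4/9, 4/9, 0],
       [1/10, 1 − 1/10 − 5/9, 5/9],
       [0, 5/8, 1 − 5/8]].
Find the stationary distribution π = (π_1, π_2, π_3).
π = (81/761, 360/761, 320/761)

This is a birth-death chain on three states, which satisfies detailed balance: π_1 · P_{12} = π_2 · P_{21} and π_2 · P_{23} = π_3 · P_{32}.
From π_1 · 4/9 = π_2 · 1/10: π_2/π_1 = (4/9)/(1/10) = 40/9.
From π_2 · 5/9 = π_3 · 5/8: π_3/π_2 = (5/9)/(5/8) = 8/9.
Take π_1 proportional to 1; then unnormalized π = (1, 40/9, 320/81). Normalize by dividing by the sum 761/81:
  π = (81/761, 360/761, 320/761).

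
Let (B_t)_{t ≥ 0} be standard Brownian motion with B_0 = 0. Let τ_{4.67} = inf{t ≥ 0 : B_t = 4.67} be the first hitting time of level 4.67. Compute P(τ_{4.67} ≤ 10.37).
P(τ_{4.67} ≤ 10.37) = 2(1 − Φ(4.67/√10.37)) = 2(1 − Φ(1.4502)) ≈ 0.1470

By the reflection principle for standard BM, P(τ_b ≤ t) = 2 · P(B_t ≥ b). Since B_t ~ N(0, t), P(B_t ≥ 4.67) = 1 − Φ(4.67/√t) = 1 − Φ(4.67/√10.37) = 1 − Φ(1.4502) ≈ 0.07350. Doubling: P(τ_{4.67} ≤ 10.37) ≈ 2 · 0.07350 = 0.14700 ≈ 0.1470.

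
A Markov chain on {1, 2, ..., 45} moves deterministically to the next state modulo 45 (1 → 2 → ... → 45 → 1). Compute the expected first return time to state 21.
E[T_21 | X_0 = 21] = 45

The chain cycles deterministically, so starting at state 21 it returns in exactly 45 steps. Equivalently, the stationary distribution is uniform π_j = 1/45 for every state j, so by Kac's formula E[T_21] = 1/π_21 = 45.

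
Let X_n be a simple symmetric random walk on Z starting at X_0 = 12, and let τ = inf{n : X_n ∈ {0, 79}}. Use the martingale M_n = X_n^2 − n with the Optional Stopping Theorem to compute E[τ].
E[τ] = 804

M_n = X_n^2 − n is a martingale (since E[X_{n+1}^2 | F_n] = X_n^2 + 1). By OST (τ has finite mean in a bounded region), E[M_τ] = E[M_0] = X_0^2 − 0 = 12^2 = 144. Also E[M_τ] = E[X_τ^2] − E[τ]. The walk exits at 0 or 79, with P(hit 79 first) = 12/79, so E[X_τ^2] = 79^2 · 12/79 + 0 = 948. Thus E[τ] = E[X_τ^2] − E[M_τ] = 948 − 144 = 804 = 12(79 − 12) = 804.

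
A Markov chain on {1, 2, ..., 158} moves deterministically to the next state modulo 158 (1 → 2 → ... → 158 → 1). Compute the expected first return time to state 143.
E[T_143 | X_0 = 143] = 158

The chain cycles deterministically, so starting at state 143 it returns in exactly 158 steps. Equivalently, the stationary distribution is uniform π_j = 1/158 for every state j, so by Kac's formula E[T_143] = 1/π_143 = 158.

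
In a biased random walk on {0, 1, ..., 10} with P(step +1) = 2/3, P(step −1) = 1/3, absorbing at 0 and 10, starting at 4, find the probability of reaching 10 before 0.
P(hit 10 before 0) = (1 − (1/2)^4) / (1 − (1/2)^10) = 320/341

Let u_k denote P(reach 10 before 0 | start at k). Boundary: u_0 = 0, u_10 = 1. Recurrence: u_k = 2/3·u_{k+1} + 1/3·u_{k-1} for 1 ≤ k ≤ 9. Try u_k = A + B·r^k with r = q/p = (1/3)/(2/3) = 1/2. Substitution satisfies the recurrence; boundary conditions give:
  u_k = (1 − r^k) / (1 − r^N) = (1 − (1/2)^4) / (1 − (1/2)^10) = 320/341.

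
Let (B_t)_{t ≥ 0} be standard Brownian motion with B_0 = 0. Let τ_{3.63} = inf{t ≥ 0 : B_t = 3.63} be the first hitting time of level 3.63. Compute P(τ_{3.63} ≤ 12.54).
P(τ_{3.63} ≤ 12.54) = 2(1 − Φ(3.63/√12.54)) = 2(1 − Φ(1.0251)) ≈ 0.3053

By the reflection principle for standard BM, P(τ_b ≤ t) = 2 · P(B_t ≥ b). Since B_t ~ N(0, t), P(B_t ≥ 3.63) = 1 − Φ(3.63/√t) = 1 − Φ(3.63/√12.54) = 1 − Φ(1.0251) ≈ 0.15266. Doubling: P(τ_{3.63} ≤ 12.54) ≈ 2 · 0.15266 = 0.30532 ≈ 0.3053.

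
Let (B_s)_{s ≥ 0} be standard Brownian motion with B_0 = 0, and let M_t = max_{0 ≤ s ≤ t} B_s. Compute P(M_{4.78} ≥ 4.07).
P(M_{4.78} ≥ 4.07) = 2·P(B_{4.78} ≥ 4.07) = 2(1 − Φ(4.07/√4.78)) ≈ 0.0627

By the reflection principle for Brownian motion, P(M_t ≥ a) = 2 · P(B_t ≥ a) for a ≥ 0. Since B_t ~ N(0, t), P(B_t ≥ 4.07) = 1 − Φ(4.07/√t) = 1 − Φ(4.07/√4.78) = 1 − Φ(1.8616). So
  P(M_{4.78} ≥ 4.07) = 2(1 − Φ(1.8616)) ≈ 0.0627.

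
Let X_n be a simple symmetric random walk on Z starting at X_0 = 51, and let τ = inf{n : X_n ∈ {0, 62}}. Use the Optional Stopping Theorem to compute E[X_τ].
E[X_τ] = 51

X_n is a martingale and τ is a bounded-mean stopping time (indeed τ is finite a.s. with bounded expectation since the walk is in a bounded region). By the OST, E[X_τ] = E[X_0] = 51. Equivalently: E[X_τ] = 62 · P(hit 62 first) + 0 · P(hit 0 first) = 62 · (51/62) = 51.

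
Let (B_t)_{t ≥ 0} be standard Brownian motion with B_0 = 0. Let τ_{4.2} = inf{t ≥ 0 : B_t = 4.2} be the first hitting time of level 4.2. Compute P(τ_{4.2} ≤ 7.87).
P(τ_{4.2} ≤ 7.87) = 2(1 − Φ(4.2/√7.87)) = 2(1 − Φ(1.4971)) ≈ 0.1344

By the reflection principle for standard BM, P(τ_b ≤ t) = 2 · P(B_t ≥ b). Since B_t ~ N(0, t), P(B_t ≥ 4.2) = 1 − Φ(4.2/√t) = 1 − Φ(4.2/√7.87) = 1 − Φ(1.4971) ≈ 0.06718. Doubling: P(τ_{4.2} ≤ 7.87) ≈ 2 · 0.06718 = 0.13436 ≈ 0.1344.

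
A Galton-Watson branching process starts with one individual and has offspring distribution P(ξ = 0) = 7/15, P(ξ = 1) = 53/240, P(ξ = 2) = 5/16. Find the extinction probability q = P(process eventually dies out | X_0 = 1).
q = 1

Mean offspring μ = 0·7/15 + 1·53/240 + 2·5/16 = 203/240 ≤ 1. For μ ≤ 1 with offspring not concentrated at 1, the Galton-Watson process goes extinct almost surely, so q = 1.
(Algebraic check: The pgf is f(s) = 7/15 + 53/240·s + 5/16·s². The extinction probability q is the smallest fixed point of f in [0, 1]. Setting s = f(s):
  5/16·s² + (53/240 − 1)·s + 7/15 = 0
  5/16·s² − (7/15 + 5/16)·s + 7/15 = 0
which factors as (s − 1)·(5/16·s − 7/15) = 0, giving roots s = 1 and s = (7/15)/(5/16) = 112/75. Since 112/75 ≥ 1, the smallest root in [0, 1] is s = 1.)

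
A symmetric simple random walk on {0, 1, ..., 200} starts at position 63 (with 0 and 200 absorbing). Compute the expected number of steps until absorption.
E[τ | X_0 = 63] = 8631

Let v_k = E[τ | X_0 = k]. Boundary: v_0 = v_200 = 0. Recurrence: v_k = 1 + (v_{k-1} + v_{k+1})/2 for 1 ≤ k ≤ 199. The particular solution to v_k − (v_{k-1} + v_{k+1})/2 = 1 is v_k = −k^2. Adding homogeneous solution A + B k and matching boundaries gives v_k = k (200 − k). Substituting k = 63: v_63 = 63 · 137 = 8631.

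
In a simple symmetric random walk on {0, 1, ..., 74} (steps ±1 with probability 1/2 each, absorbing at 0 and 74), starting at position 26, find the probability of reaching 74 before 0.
P(hit 74 before 0) = 26/74 = 13/37

Let u_k = P(hit 74 before 0 | start at k). Then u_0 = 0, u_74 = 1, and u_k = u_{k-1}/2 + u_{k+1}/2 for 1 ≤ k ≤ 73. This harmonic recurrence is solved by u_k = k/74, giving u_26 = 26/74 = 13/37.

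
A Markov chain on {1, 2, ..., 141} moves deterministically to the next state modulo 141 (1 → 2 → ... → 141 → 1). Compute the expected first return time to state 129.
E[T_129 | X_0 = 129] = 141

The chain cycles deterministically, so starting at state 129 it returns in exactly 141 steps. Equivalently, the stationary distribution is uniform π_j = 1/141 for every state j, so by Kac's formula E[T_129] = 1/π_129 = 141.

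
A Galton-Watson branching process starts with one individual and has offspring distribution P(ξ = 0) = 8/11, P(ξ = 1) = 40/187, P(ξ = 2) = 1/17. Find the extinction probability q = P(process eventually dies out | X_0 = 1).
q = 1

Mean offspring μ = 0·8/11 + 1·40/187 + 2·1/17 = 62/187 ≤ 1. For μ ≤ 1 with offspring not concentrated at 1, the Galton-Watson process goes extinct almost surely, so q = 1.
(Algebraic check: The pgf is f(s) = 8/11 + 40/187·s + 1/17·s². The extinction probability q is the smallest fixed point of f in [0, 1]. Setting s = f(s):
  1/17·s² + (40/187 − 1)·s + 8/11 = 0
  1/17·s² − (8/11 + 1/17)·s + 8/11 = 0
which factors as (s − 1)·(1/17·s − 8/11) = 0, giving roots s = 1 and s = (8/11)/(1/17) = 136/11. Since 136/11 ≥ 1, the smallest root in [0, 1] is s = 1.)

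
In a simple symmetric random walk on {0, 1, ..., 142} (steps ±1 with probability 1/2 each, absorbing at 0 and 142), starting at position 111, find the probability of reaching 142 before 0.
P(hit 142 before 0) = 111/142

Let u_k = P(hit 142 before 0 | start at k). Then u_0 = 0, u_142 = 1, and u_k = u_{k-1}/2 + u_{k+1}/2 for 1 ≤ k ≤ 141. This harmonic recurrence is solved by u_k = k/142, giving u_111 = 111/142.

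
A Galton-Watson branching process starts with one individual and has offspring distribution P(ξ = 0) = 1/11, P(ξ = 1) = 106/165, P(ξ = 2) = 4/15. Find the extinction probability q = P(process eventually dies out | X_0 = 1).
q = 15/44

The pgf is f(s) = 1/11 + 106/165·s + 4/15·s². The extinction probability q is the smallest fixed point of f in [0, 1]. Setting s = f(s):
  4/15·s² + (106/165 − 1)·s + 1/11 = 0
  4/15·s² − (1/11 + 4/15)·s + 1/11 = 0
which factors as (s − 1)·(4/15·s − 1/11) = 0, giving roots s = 1 and s = (1/11)/(4/15) = 15/44.
Mean offspring μ = 106/165 + 2·4/15 = 194/165 > 1 (supercritical), so q < 1. The extinction probability is the smaller root: q = (1/11)/(4/15) = 15/44.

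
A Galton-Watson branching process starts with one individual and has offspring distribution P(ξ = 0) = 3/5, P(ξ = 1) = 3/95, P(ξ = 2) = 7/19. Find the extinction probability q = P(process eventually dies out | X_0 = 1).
q = 1

Mean offspring μ = 0·3/5 + 1·3/95 + 2·7/19 = 73/95 ≤ 1. For μ ≤ 1 with offspring not concentrated at 1, the Galton-Watson process goes extinct almost surely, so q = 1.
(Algebraic check: The pgf is f(s) = 3/5 + 3/95·s + 7/19·s². The extinction probability q is the smallest fixed point of f in [0, 1]. Setting s = f(s):
  7/19·s² + (3/95 − 1)·s + 3/5 = 0
  7/19·s² − (3/5 + 7/19)·s + 3/5 = 0
which factors as (s − 1)·(7/19·s − 3/5) = 0, giving roots s = 1 and s = (3/5)/(7/19) = 57/35. Since 57/35 ≥ 1, the smallest root in [0, 1] is s = 1.)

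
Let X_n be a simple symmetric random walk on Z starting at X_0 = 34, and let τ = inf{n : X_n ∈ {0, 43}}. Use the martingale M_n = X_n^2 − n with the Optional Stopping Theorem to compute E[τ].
E[τ] = 306

M_n = X_n^2 − n is a martingale (since E[X_{n+1}^2 | F_n] = X_n^2 + 1). By OST (τ has finite mean in a bounded region), E[M_τ] = E[M_0] = X_0^2 − 0 = 34^2 = 1156. Also E[M_τ] = E[X_τ^2] − E[τ]. The walk exits at 0 or 43, with P(hit 43 first) = 34/43, so E[X_τ^2] = 43^2 · 34/43 + 0 = 1462. Thus E[τ] = E[X_τ^2] − E[M_τ] = 1462 − 1156 = 306 = 34(43 − 34) = 306.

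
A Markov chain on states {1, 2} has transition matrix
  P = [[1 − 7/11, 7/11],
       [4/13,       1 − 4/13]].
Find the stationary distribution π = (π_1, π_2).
π_1 = 44/135, π_2 = 91/135

Solve πP = π with π_1 + π_2 = 1. From πP = π: π_1 · (1 − 7/11) + π_2 · 4/13 = π_1 ⇒ π_2 · 4/13 = π_1 · 7/11 ⇒ π_2/π_1 = (7/11)/(4/13) = 91/44. Together with π_1 + π_2 = 1:
  π_1 = (4/13)/(7/11 + 4/13) = (4/13)/(135/143) = 44/135,
  π_2 = (7/11)/(7/11 + 4/13) = (7/11)/(135/143) = 91/135.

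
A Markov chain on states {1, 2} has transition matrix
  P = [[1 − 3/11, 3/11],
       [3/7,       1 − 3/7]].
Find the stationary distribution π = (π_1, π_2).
π_1 = 11/18, π_2 = 7/18

Solve πP = π with π_1 + π_2 = 1. From πP = π: π_1 · (1 − 3/11) + π_2 · 3/7 = π_1 ⇒ π_2 · 3/7 = π_1 · 3/11 ⇒ π_2/π_1 = (3/11)/(3/7) = 7/11. Together with π_1 + π_2 = 1:
  π_1 = (3/7)/(3/11 + 3/7) = (3/7)/(54/77) = 11/18,
  π_2 = (3/11)/(3/11 + 3/7) = (3/11)/(54/77) = 7/18.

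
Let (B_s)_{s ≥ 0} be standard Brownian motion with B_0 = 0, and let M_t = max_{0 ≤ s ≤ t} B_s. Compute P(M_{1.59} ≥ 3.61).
P(M_{1.59} ≥ 3.61) = 2·P(B_{1.59} ≥ 3.61) = 2(1 − Φ(3.61/√1.59)) ≈ 0.0042

By the reflection principle for Brownian motion, P(M_t ≥ a) = 2 · P(B_t ≥ a) for a ≥ 0. Since B_t ~ N(0, t), P(B_t ≥ 3.61) = 1 − Φ(3.61/√t) = 1 − Φ(3.61/√1.59) = 1 − Φ(2.8629). So
  P(M_{1.59} ≥ 3.61) = 2(1 − Φ(2.8629)) ≈ 0.0042.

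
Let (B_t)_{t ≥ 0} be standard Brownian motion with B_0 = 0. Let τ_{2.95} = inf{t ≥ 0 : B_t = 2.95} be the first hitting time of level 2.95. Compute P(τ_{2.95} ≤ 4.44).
P(τ_{2.95} ≤ 4.44) = 2(1 − Φ(2.95/√4.44)) = 2(1 − Φ(1.4000)) ≈ 0.1615

By the reflection principle for standard BM, P(τ_b ≤ t) = 2 · P(B_t ≥ b). Since B_t ~ N(0, t), P(B_t ≥ 2.95) = 1 − Φ(2.95/√t) = 1 − Φ(2.95/√4.44) = 1 − Φ(1.4000) ≈ 0.08076. Doubling: P(τ_{2.95} ≤ 4.44) ≈ 2 · 0.08076 = 0.16152 ≈ 0.1615.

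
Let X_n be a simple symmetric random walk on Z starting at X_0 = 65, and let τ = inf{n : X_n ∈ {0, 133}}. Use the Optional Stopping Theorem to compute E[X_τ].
E[X_τ] = 65

X_n is a martingale and τ is a bounded-mean stopping time (indeed τ is finite a.s. with bounded expectation since the walk is in a bounded region). By the OST, E[X_τ] = E[X_0] = 65. Equivalently: E[X_τ] = 133 · P(hit 133 first) + 0 · P(hit 0 first) = 133 · (65/133) = 65.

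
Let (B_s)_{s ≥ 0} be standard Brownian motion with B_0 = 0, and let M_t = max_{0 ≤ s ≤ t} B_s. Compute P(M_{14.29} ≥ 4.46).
P(M_{14.29} ≥ 4.46) = 2·P(B_{14.29} ≥ 4.46) = 2(1 − Φ(4.46/√14.29)) ≈ 0.2381

By the reflection principle for Brownian motion, P(M_t ≥ a) = 2 · P(B_t ≥ a) for a ≥ 0. Since B_t ~ N(0, t), P(B_t ≥ 4.46) = 1 − Φ(4.46/√t) = 1 − Φ(4.46/√14.29) = 1 − Φ(1.1798). So
  P(M_{14.29} ≥ 4.46) = 2(1 − Φ(1.1798)) ≈ 0.2381.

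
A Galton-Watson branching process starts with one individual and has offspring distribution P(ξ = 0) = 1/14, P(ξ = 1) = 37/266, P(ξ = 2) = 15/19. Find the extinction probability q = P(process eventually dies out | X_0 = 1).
q = 19/210

The pgf is f(s) = 1/14 + 37/266·s + 15/19·s². The extinction probability q is the smallest fixed point of f in [0, 1]. Setting s = f(s):
  15/19·s² + (37/266 − 1)·s + 1/14 = 0
  15/19·s² − (1/14 + 15/19)·s + 1/14 = 0
which factors as (s − 1)·(15/19·s − 1/14) = 0, giving roots s = 1 and s = (1/14)/(15/19) = 19/210.
Mean offspring μ = 37/266 + 2·15/19 = 457/266 > 1 (supercritical), so q < 1. The extinction probability is the smaller root: q = (1/14)/(15/19) = 19/210.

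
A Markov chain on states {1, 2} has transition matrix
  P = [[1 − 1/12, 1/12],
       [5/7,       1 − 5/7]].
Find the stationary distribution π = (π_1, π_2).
π_1 = 60/67, π_2 = 7/67

Solve πP = π with π_1 + π_2 = 1. From πP = π: π_1 · (1 − 1/12) + π_2 · 5/7 = π_1 ⇒ π_2 · 5/7 = π_1 · 1/12 ⇒ π_2/π_1 = (1/12)/(5/7) = 7/60. Together with π_1 + π_2 = 1:
  π_1 = (5/7)/(1/12 + 5/7) = (5/7)/(67/84) = 60/67,
  π_2 = (1/12)/(1/12 + 5/7) = (1/12)/(67/84) = 7/67.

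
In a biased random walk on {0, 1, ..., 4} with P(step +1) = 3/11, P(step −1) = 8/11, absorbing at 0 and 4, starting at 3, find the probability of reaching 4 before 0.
P(hit 4 before 0) = (1 − (8/3)^3) / (1 − (8/3)^4) = 291/803

Let u_k denote P(reach 4 before 0 | start at k). Boundary: u_0 = 0, u_4 = 1. Recurrence: u_k = 3/11·u_{k+1} + 8/11·u_{k-1} for 1 ≤ k ≤ 3. Try u_k = A + B·r^k with r = q/p = (8/11)/(3/11) = 8/3. Substitution satisfies the recurrence; boundary conditions give:
  u_k = (1 − r^k) / (1 − r^N) = (1 − (8/3)^3) / (1 − (8/3)^4) = 291/803.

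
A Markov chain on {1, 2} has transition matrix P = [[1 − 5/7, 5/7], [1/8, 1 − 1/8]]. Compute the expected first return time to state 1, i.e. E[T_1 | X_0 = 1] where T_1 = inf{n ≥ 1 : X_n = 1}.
E[T_1 | X_0 = 1] = 1/π_1 = 47/7

For an irreducible recurrent Markov chain with stationary distribution π, E[T_i | X_0 = i] = 1/π_i (Kac's formula). Here π_1 = (1/8)/(5/7 + 1/8) = (1/8)/(47/56) = 7/47, so E[T_1 | X_0 = 1] = 1/π_1 = (5/7 + 1/8)/(1/8) = (47/56)/(1/8) = 47/7.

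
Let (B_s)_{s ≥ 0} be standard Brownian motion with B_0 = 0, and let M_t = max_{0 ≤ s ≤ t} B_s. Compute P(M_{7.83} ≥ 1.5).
P(M_{7.83} ≥ 1.5) = 2·P(B_{7.83} ≥ 1.5) = 2(1 − Φ(1.5/√7.83)) ≈ 0.5919

By the reflection principle for Brownian motion, P(M_t ≥ a) = 2 · P(B_t ≥ a) for a ≥ 0. Since B_t ~ N(0, t), P(B_t ≥ 1.5) = 1 − Φ(1.5/√t) = 1 − Φ(1.5/√7.83) = 1 − Φ(0.5361). So
  P(M_{7.83} ≥ 1.5) = 2(1 − Φ(0.5361)) ≈ 0.5919.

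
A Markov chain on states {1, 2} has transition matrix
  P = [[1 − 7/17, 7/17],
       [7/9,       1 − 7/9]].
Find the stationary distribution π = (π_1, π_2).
π_1 = 17/26, π_2 = 9/26

Solve πP = π with π_1 + π_2 = 1. From πP = π: π_1 · (1 − 7/17) + π_2 · 7/9 = π_1 ⇒ π_2 · 7/9 = π_1 · 7/17 ⇒ π_2/π_1 = (7/17)/(7/9) = 9/17. Together with π_1 + π_2 = 1:
  π_1 = (7/9)/(7/17 + 7/9) = (7/9)/(182/153) = 17/26,
  π_2 = (7/17)/(7/17 + 7/9) = (7/17)/(182/153) = 9/26.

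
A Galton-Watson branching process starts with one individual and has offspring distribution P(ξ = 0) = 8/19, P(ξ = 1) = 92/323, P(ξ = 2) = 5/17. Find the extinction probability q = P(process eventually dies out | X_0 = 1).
q = 1

Mean offspring μ = 0·8/19 + 1·92/323 + 2·5/17 = 282/323 ≤ 1. For μ ≤ 1 with offspring not concentrated at 1, the Galton-Watson process goes extinct almost surely, so q = 1.
(Algebraic check: The pgf is f(s) = 8/19 + 92/323·s + 5/17·s². The extinction probability q is the smallest fixed point of f in [0, 1]. Setting s = f(s):
  5/17·s² + (92/323 − 1)·s + 8/19 = 0
  5/17·s² − (8/19 + 5/17)·s + 8/19 = 0
which factors as (s − 1)·(5/17·s − 8/19) = 0, giving roots s = 1 and s = (8/19)/(5/17) = 136/95. Since 136/95 ≥ 1, the smallest root in [0, 1] is s = 1.)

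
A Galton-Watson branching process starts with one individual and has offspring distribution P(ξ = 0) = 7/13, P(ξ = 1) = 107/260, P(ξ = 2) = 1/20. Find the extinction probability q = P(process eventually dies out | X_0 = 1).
q = 1

Mean offspring μ = 0·7/13 + 1·107/260 + 2·1/20 = 133/260 ≤ 1. For μ ≤ 1 with offspring not concentrated at 1, the Galton-Watson process goes extinct almost surely, so q = 1.
(Algebraic check: The pgf is f(s) = 7/13 + 107/260·s + 1/20·s². The extinction probability q is the smallest fixed point of f in [0, 1]. Setting s = f(s):
  1/20·s² + (107/260 − 1)·s + 7/13 = 0
  1/20·s² − (7/13 + 1/20)·s + 7/13 = 0
which factors as (s − 1)·(1/20·s − 7/13) = 0, giving roots s = 1 and s = (7/13)/(1/20) = 140/13. Since 140/13 ≥ 1, the smallest root in [0, 1] is s = 1.)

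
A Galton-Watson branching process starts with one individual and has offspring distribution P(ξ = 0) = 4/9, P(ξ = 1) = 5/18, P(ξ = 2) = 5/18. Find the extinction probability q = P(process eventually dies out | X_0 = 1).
q = 1

Mean offspring μ = 0·4/9 + 1·5/18 + 2·5/18 = 5/6 ≤ 1. For μ ≤ 1 with offspring not concentrated at 1, the Galton-Watson process goes extinct almost surely, so q = 1.
(Algebraic check: The pgf is f(s) = 4/9 + 5/18·s + 5/18·s². The extinction probability q is the smallest fixed point of f in [0, 1]. Setting s = f(s):
  5/18·s² + (5/18 − 1)·s + 4/9 = 0
  5/18·s² − (4/9 + 5/18)·s + 4/9 = 0
which factors as (s − 1)·(5/18·s − 4/9) = 0, giving roots s = 1 and s = (4/9)/(5/18) = 8/5. Since 8/5 ≥ 1, the smallest root in [0, 1] is s = 1.)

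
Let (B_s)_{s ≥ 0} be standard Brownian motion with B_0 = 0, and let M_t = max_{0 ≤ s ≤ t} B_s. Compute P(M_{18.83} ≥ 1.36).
P(M_{18.83} ≥ 1.36) = 2·P(B_{18.83} ≥ 1.36) = 2(1 − Φ(1.36/√18.83)) ≈ 0.7540

By the reflection principle for Brownian motion, P(M_t ≥ a) = 2 · P(B_t ≥ a) for a ≥ 0. Since B_t ~ N(0, t), P(B_t ≥ 1.36) = 1 − Φ(1.36/√t) = 1 − Φ(1.36/√18.83) = 1 − Φ(0.3134). So
  P(M_{18.83} ≥ 1.36) = 2(1 − Φ(0.3134)) ≈ 0.7540.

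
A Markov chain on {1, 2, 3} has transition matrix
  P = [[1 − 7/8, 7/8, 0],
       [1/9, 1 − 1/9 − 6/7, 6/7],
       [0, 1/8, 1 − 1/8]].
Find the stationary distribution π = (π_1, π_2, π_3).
π = (8/503, 63/503, 432/503)

This is a birth-death chain on three states, which satisfies detailed balance: π_1 · P_{12} = π_2 · P_{21} and π_2 · P_{23} = π_3 · P_{32}.
From π_1 · 7/8 = π_2 · 1/9: π_2/π_1 = (7/8)/(1/9) = 63/8.
From π_2 · 6/7 = π_3 · 1/8: π_3/π_2 = (6/7)/(1/8) = 48/7.
Take π_1 proportional to 1; then unnormalized π = (1, 63/8, 54). Normalize by dividing by the sum 503/8:
  π = (8/503, 63/503, 432/503).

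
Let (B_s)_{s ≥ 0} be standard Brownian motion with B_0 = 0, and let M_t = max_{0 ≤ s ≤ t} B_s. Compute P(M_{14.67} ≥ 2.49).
P(M_{14.67} ≥ 2.49) = 2·P(B_{14.67} ≥ 2.49) = 2(1 − Φ(2.49/√14.67)) ≈ 0.5156

By the reflection principle for Brownian motion, P(M_t ≥ a) = 2 · P(B_t ≥ a) for a ≥ 0. Since B_t ~ N(0, t), P(B_t ≥ 2.49) = 1 − Φ(2.49/√t) = 1 − Φ(2.49/√14.67) = 1 − Φ(0.6501). So
  P(M_{14.67} ≥ 2.49) = 2(1 − Φ(0.6501)) ≈ 0.5156.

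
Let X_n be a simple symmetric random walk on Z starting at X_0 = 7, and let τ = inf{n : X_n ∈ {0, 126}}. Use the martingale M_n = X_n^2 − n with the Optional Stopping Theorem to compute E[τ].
E[τ] = 833

M_n = X_n^2 − n is a martingale (since E[X_{n+1}^2 | F_n] = X_n^2 + 1). By OST (τ has finite mean in a bounded region), E[M_τ] = E[M_0] = X_0^2 − 0 = 7^2 = 49. Also E[M_τ] = E[X_τ^2] − E[τ]. The walk exits at 0 or 126, with P(hit 126 first) = 7/126, so E[X_τ^2] = 126^2 · 7/126 + 0 = 882. Thus E[τ] = E[X_τ^2] − E[M_τ] = 882 − 49 = 833 = 7(126 − 7) = 833.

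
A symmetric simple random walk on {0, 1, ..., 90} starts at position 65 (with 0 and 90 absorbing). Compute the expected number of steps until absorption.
E[τ | X_0 = 65] = 1625

Let v_k = E[τ | X_0 = k]. Boundary: v_0 = v_90 = 0. Recurrence: v_k = 1 + (v_{k-1} + v_{k+1})/2 for 1 ≤ k ≤ 89. The particular solution to v_k − (v_{k-1} + v_{k+1})/2 = 1 is v_k = −k^2. Adding homogeneous solution A + B k and matching boundaries gives v_k = k (90 − k). Substituting k = 65: v_65 = 65 · 25 = 1625.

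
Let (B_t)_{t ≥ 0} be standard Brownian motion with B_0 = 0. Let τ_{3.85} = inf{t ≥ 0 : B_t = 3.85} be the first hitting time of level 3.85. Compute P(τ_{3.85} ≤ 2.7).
P(τ_{3.85} ≤ 2.7) = 2(1 − Φ(3.85/√2.7)) = 2(1 − Φ(2.3430)) ≈ 0.0191

By the reflection principle for standard BM, P(τ_b ≤ t) = 2 · P(B_t ≥ b). Since B_t ~ N(0, t), P(B_t ≥ 3.85) = 1 − Φ(3.85/√t) = 1 − Φ(3.85/√2.7) = 1 − Φ(2.3430) ≈ 0.00956. Doubling: P(τ_{3.85} ≤ 2.7) ≈ 2 · 0.00956 = 0.01912 ≈ 0.0191.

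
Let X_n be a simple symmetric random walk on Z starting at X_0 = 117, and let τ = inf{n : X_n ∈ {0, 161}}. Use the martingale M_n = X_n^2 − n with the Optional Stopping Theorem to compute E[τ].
E[τ] = 5148

M_n = X_n^2 − n is a martingale (since E[X_{n+1}^2 | F_n] = X_n^2 + 1). By OST (τ has finite mean in a bounded region), E[M_τ] = E[M_0] = X_0^2 − 0 = 117^2 = 13689. Also E[M_τ] = E[X_τ^2] − E[τ]. The walk exits at 0 or 161, with P(hit 161 first) = 117/161, so E[X_τ^2] = 161^2 · 117/161 + 0 = 18837. Thus E[τ] = E[X_τ^2] − E[M_τ] = 18837 − 13689 = 5148 = 117(161 − 117) = 5148.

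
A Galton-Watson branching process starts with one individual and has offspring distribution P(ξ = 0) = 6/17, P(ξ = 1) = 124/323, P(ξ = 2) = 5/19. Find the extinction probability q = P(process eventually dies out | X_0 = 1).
q = 1

Mean offspring μ = 0·6/17 + 1·124/323 + 2·5/19 = 294/323 ≤ 1. For μ ≤ 1 with offspring not concentrated at 1, the Galton-Watson process goes extinct almost surely, so q = 1.
(Algebraic check: The pgf is f(s) = 6/17 + 124/323·s + 5/19·s². The extinction probability q is the smallest fixed point of f in [0, 1]. Setting s = f(s):
  5/19·s² + (124/323 − 1)·s + 6/17 = 0
  5/19·s² − (6/17 + 5/19)·s + 6/17 = 0
which factors as (s − 1)·(5/19·s − 6/17) = 0, giving roots s = 1 and s = (6/17)/(5/19) = 114/85. Since 114/85 ≥ 1, the smallest root in [0, 1] is s = 1.)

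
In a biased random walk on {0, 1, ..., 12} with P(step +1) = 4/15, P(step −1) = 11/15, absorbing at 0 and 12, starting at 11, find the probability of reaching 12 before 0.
P(hit 12 before 0) = (1 − (11/4)^11) / (1 − (11/4)^12) = 163032843604/448344514215

Let u_k denote P(reach 12 before 0 | start at k). Boundary: u_0 = 0, u_12 = 1. Recurrence: u_k = 4/15·u_{k+1} + 11/15·u_{k-1} for 1 ≤ k ≤ 11. Try u_k = A + B·r^k with r = q/p = (11/15)/(4/15) = 11/4. Substitution satisfies the recurrence; boundary conditions give:
  u_k = (1 − r^k) / (1 − r^N) = (1 − (11/4)^11) / (1 − (11/4)^12) = 163032843604/448344514215.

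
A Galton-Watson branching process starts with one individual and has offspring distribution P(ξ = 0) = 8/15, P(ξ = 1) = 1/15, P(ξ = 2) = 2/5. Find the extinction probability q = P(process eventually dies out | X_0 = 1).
q = 1

Mean offspring μ = 0·8/15 + 1·1/15 + 2·2/5 = 13/15 ≤ 1. For μ ≤ 1 with offspring not concentrated at 1, the Galton-Watson process goes extinct almost surely, so q = 1.
(Algebraic check: The pgf is f(s) = 8/15 + 1/15·s + 2/5·s². The extinction probability q is the smallest fixed point of f in [0, 1]. Setting s = f(s):
  2/5·s² + (1/15 − 1)·s + 8/15 = 0
  2/5·s² − (8/15 + 2/5)·s + 8/15 = 0
which factors as (s − 1)·(2/5·s − 8/15) = 0, giving roots s = 1 and s = (8/15)/(2/5) = 4/3. Since 4/3 ≥ 1, the smallest root in [0, 1] is s = 1.)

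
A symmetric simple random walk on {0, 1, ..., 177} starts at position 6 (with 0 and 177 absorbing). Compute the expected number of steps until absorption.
E[τ | X_0 = 6] = 1026

Let v_k = E[τ | X_0 = k]. Boundary: v_0 = v_177 = 0. Recurrence: v_k = 1 + (v_{k-1} + v_{k+1})/2 for 1 ≤ k ≤ 176. The particular solution to v_k − (v_{k-1} + v_{k+1})/2 = 1 is v_k = −k^2. Adding homogeneous solution A + B k and matching boundaries gives v_k = k (177 − k). Substituting k = 6: v_6 = 6 · 171 = 1026.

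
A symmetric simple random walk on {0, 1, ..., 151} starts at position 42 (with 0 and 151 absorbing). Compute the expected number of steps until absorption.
E[τ | X_0 = 42] = 4578

Let v_k = E[τ | X_0 = k]. Boundary: v_0 = v_151 = 0. Recurrence: v_k = 1 + (v_{k-1} + v_{k+1})/2 for 1 ≤ k ≤ 150. The particular solution to v_k − (v_{k-1} + v_{k+1})/2 = 1 is v_k = −k^2. Adding homogeneous solution A + B k and matching boundaries gives v_k = k (151 − k). Substituting k = 42: v_42 = 42 · 109 = 4578.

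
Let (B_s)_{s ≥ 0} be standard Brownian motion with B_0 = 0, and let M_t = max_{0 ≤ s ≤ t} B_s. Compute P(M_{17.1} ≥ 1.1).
P(M_{17.1} ≥ 1.1) = 2·P(B_{17.1} ≥ 1.1) = 2(1 − Φ(1.1/√17.1)) ≈ 0.7902

By the reflection principle for Brownian motion, P(M_t ≥ a) = 2 · P(B_t ≥ a) for a ≥ 0. Since B_t ~ N(0, t), P(B_t ≥ 1.1) = 1 − Φ(1.1/√t) = 1 − Φ(1.1/√17.1) = 1 − Φ(0.2660). So
  P(M_{17.1} ≥ 1.1) = 2(1 − Φ(0.2660)) ≈ 0.7902.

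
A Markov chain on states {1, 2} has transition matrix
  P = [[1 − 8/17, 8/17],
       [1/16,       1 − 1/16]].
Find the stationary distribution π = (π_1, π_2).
π_1 = 17/145, π_2 = 128/145

Solve πP = π with π_1 + π_2 = 1. From πP = π: π_1 · (1 − 8/17) + π_2 · 1/16 = π_1 ⇒ π_2 · 1/16 = π_1 · 8/17 ⇒ π_2/π_1 = (8/17)/(1/16) = 128/17. Together with π_1 + π_2 = 1:
  π_1 = (1/16)/(8/17 + 1/16) = (1/16)/(145/272) = 17/145,
  π_2 = (8/17)/(8/17 + 1/16) = (8/17)/(145/272) = 128/145.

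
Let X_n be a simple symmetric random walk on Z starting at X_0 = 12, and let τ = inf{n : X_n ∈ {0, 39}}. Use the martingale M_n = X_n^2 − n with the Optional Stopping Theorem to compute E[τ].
E[τ] = 324

M_n = X_n^2 − n is a martingale (since E[X_{n+1}^2 | F_n] = X_n^2 + 1). By OST (τ has finite mean in a bounded region), E[M_τ] = E[M_0] = X_0^2 − 0 = 12^2 = 144. Also E[M_τ] = E[X_τ^2] − E[τ]. The walk exits at 0 or 39, with P(hit 39 first) = 12/39, so E[X_τ^2] = 39^2 · 12/39 + 0 = 468. Thus E[τ] = E[X_τ^2] − E[M_τ] = 468 − 144 = 324 = 12(39 − 12) = 324.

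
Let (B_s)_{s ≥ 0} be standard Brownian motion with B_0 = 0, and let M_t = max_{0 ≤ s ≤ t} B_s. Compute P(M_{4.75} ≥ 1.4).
P(M_{4.75} ≥ 1.4) = 2·P(B_{4.75} ≥ 1.4) = 2(1 − Φ(1.4/√4.75)) ≈ 0.5206

By the reflection principle for Brownian motion, P(M_t ≥ a) = 2 · P(B_t ≥ a) for a ≥ 0. Since B_t ~ N(0, t), P(B_t ≥ 1.4) = 1 − Φ(1.4/√t) = 1 − Φ(1.4/√4.75) = 1 − Φ(0.6424). So
  P(M_{4.75} ≥ 1.4) = 2(1 − Φ(0.6424)) ≈ 0.5206.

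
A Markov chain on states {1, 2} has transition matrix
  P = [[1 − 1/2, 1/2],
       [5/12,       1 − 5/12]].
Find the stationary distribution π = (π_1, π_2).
π_1 = 5/11, π_2 = 6/11

Solve πP = π with π_1 + π_2 = 1. From πP = π: π_1 · (1 − 1/2) + π_2 · 5/12 = π_1 ⇒ π_2 · 5/12 = π_1 · 1/2 ⇒ π_2/π_1 = (1/2)/(5/12) = 6/5. Together with π_1 + π_2 = 1:
  π_1 = (5/12)/(1/2 + 5/12) = (5/12)/(11/12) = 5/11,
  π_2 = (1/2)/(1/2 + 5/12) = (1/2)/(11/12) = 6/11.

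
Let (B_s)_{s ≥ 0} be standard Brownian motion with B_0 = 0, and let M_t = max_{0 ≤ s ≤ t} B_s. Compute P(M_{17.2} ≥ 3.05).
P(M_{17.2} ≥ 3.05) = 2·P(B_{17.2} ≥ 3.05) = 2(1 − Φ(3.05/√17.2)) ≈ 0.4621

By the reflection principle for Brownian motion, P(M_t ≥ a) = 2 · P(B_t ≥ a) for a ≥ 0. Since B_t ~ N(0, t), P(B_t ≥ 3.05) = 1 − Φ(3.05/√t) = 1 − Φ(3.05/√17.2) = 1 − Φ(0.7354). So
  P(M_{17.2} ≥ 3.05) = 2(1 − Φ(0.7354)) ≈ 0.4621.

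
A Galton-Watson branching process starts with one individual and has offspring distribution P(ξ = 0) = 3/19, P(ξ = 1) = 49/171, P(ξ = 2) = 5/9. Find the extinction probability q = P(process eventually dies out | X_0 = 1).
q = 27/95

The pgf is f(s) = 3/19 + 49/171·s + 5/9·s². The extinction probability q is the smallest fixed point of f in [0, 1]. Setting s = f(s):
  5/9·s² + (49/171 − 1)·s + 3/19 = 0
  5/9·s² − (3/19 + 5/9)·s + 3/19 = 0
which factors as (s − 1)·(5/9·s − 3/19) = 0, giving roots s = 1 and s = (3/19)/(5/9) = 27/95.
Mean offspring μ = 49/171 + 2·5/9 = 239/171 > 1 (supercritical), so q < 1. The extinction probability is the smaller root: q = (3/19)/(5/9) = 27/95.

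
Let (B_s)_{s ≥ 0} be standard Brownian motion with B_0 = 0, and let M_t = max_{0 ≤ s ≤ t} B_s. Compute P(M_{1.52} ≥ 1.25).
P(M_{1.52} ≥ 1.25) = 2·P(B_{1.52} ≥ 1.25) = 2(1 − Φ(1.25/√1.52)) ≈ 0.3106

By the reflection principle for Brownian motion, P(M_t ≥ a) = 2 · P(B_t ≥ a) for a ≥ 0. Since B_t ~ N(0, t), P(B_t ≥ 1.25) = 1 − Φ(1.25/√t) = 1 − Φ(1.25/√1.52) = 1 − Φ(1.0139). So
  P(M_{1.52} ≥ 1.25) = 2(1 − Φ(1.0139)) ≈ 0.3106.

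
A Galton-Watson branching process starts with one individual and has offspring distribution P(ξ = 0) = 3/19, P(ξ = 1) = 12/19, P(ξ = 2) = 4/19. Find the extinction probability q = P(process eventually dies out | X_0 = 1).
q = 3/4

The pgf is f(s) = 3/19 + 12/19·s + 4/19·s². The extinction probability q is the smallest fixed point of f in [0, 1]. Setting s = f(s):
  4/19·s² + (12/19 − 1)·s + 3/19 = 0
  4/19·s² − (3/19 + 4/19)·s + 3/19 = 0
which factors as (s − 1)·(4/19·s − 3/19) = 0, giving roots s = 1 and s = (3/19)/(4/19) = 3/4.
Mean offspring μ = 12/19 + 2·4/19 = 20/19 > 1 (supercritical), so q < 1. The extinction probability is the smaller root: q = (3/19)/(4/19) = 3/4.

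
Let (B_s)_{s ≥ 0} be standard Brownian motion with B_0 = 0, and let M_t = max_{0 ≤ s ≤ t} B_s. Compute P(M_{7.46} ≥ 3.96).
P(M_{7.46} ≥ 3.96) = 2·P(B_{7.46} ≥ 3.96) = 2(1 − Φ(3.96/√7.46)) ≈ 0.1471

By the reflection principle for Brownian motion, P(M_t ≥ a) = 2 · P(B_t ≥ a) for a ≥ 0. Since B_t ~ N(0, t), P(B_t ≥ 3.96) = 1 − Φ(3.96/√t) = 1 − Φ(3.96/√7.46) = 1 − Φ(1.4499). So
  P(M_{7.46} ≥ 3.96) = 2(1 − Φ(1.4499)) ≈ 0.1471.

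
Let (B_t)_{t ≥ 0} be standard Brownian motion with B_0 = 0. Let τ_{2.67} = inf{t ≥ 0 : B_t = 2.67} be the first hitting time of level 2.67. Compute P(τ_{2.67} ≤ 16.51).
P(τ_{2.67} ≤ 16.51) = 2(1 − Φ(2.67/√16.51)) = 2(1 − Φ(0.6571)) ≈ 0.5111

By the reflection principle for standard BM, P(τ_b ≤ t) = 2 · P(B_t ≥ b). Since B_t ~ N(0, t), P(B_t ≥ 2.67) = 1 − Φ(2.67/√t) = 1 − Φ(2.67/√16.51) = 1 − Φ(0.6571) ≈ 0.25556. Doubling: P(τ_{2.67} ≤ 16.51) ≈ 2 · 0.25556 = 0.51112 ≈ 0.5111.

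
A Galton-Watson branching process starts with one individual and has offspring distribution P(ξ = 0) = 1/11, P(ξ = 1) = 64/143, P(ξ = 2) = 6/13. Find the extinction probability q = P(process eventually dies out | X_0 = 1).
q = 13/66

The pgf is f(s) = 1/11 + 64/143·s + 6/13·s². The extinction probability q is the smallest fixed point of f in [0, 1]. Setting s = f(s):
  6/13·s² + (64/143 − 1)·s + 1/11 = 0
  6/13·s² − (1/11 + 6/13)·s + 1/11 = 0
which factors as (s − 1)·(6/13·s − 1/11) = 0, giving roots s = 1 and s = (1/11)/(6/13) = 13/66.
Mean offspring μ = 64/143 + 2·6/13 = 196/143 > 1 (supercritical), so q < 1. The extinction probability is the smaller root: q = (1/11)/(6/13) = 13/66.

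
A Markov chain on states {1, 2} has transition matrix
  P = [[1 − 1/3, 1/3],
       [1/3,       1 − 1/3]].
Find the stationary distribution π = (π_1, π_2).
π_1 = 1/2, π_2 = 1/2

Solve πP = π with π_1 + π_2 = 1. From πP = π: π_1 · (1 − 1/3) + π_2 · 1/3 = π_1 ⇒ π_2 · 1/3 = π_1 · 1/3 ⇒ π_2/π_1 = (1/3)/(1/3) = 1. Together with π_1 + π_2 = 1:
  π_1 = (1/3)/(1/3 + 1/3) = (1/3)/(2/3) = 1/2,
  π_2 = (1/3)/(1/3 + 1/3) = (1/3)/(2/3) = 1/2.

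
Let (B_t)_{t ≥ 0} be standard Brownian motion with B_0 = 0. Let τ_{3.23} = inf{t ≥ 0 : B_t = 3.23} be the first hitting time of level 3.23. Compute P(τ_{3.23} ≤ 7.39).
P(τ_{3.23} ≤ 7.39) = 2(1 − Φ(3.23/√7.39)) = 2(1 − Φ(1.1882)) ≈ 0.2348

By the reflection principle for standard BM, P(τ_b ≤ t) = 2 · P(B_t ≥ b). Since B_t ~ N(0, t), P(B_t ≥ 3.23) = 1 − Φ(3.23/√t) = 1 − Φ(3.23/√7.39) = 1 − Φ(1.1882) ≈ 0.11738. Doubling: P(τ_{3.23} ≤ 7.39) ≈ 2 · 0.11738 = 0.23476 ≈ 0.2348.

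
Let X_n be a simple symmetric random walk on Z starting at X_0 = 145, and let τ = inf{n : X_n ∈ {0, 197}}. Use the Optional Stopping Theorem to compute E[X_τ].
E[X_τ] = 145

X_n is a martingale and τ is a bounded-mean stopping time (indeed τ is finite a.s. with bounded expectation since the walk is in a bounded region). By the OST, E[X_τ] = E[X_0] = 145. Equivalently: E[X_τ] = 197 · P(hit 197 first) + 0 · P(hit 0 first) = 197 · (145/197) = 145.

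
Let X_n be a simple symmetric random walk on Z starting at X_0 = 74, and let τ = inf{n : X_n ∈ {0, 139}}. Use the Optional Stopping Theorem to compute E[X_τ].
E[X_τ] = 74

X_n is a martingale and τ is a bounded-mean stopping time (indeed τ is finite a.s. with bounded expectation since the walk is in a bounded region). By the OST, E[X_τ] = E[X_0] = 74. Equivalently: E[X_τ] = 139 · P(hit 139 first) + 0 · P(hit 0 first) = 139 · (74/139) = 74.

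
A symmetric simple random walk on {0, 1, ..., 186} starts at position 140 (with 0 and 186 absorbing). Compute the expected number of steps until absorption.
E[τ | X_0 = 140] = 6440

Let v_k = E[τ | X_0 = k]. Boundary: v_0 = v_186 = 0. Recurrence: v_k = 1 + (v_{k-1} + v_{k+1})/2 for 1 ≤ k ≤ 185. The particular solution to v_k − (v_{k-1} + v_{k+1})/2 = 1 is v_k = −k^2. Adding homogeneous solution A + B k and matching boundaries gives v_k = k (186 − k). Substituting k = 140: v_140 = 140 · 46 = 6440.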